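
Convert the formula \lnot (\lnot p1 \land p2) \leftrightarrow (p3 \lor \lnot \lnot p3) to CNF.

(\lnot p1 \lor p3) \land (p2 \lor p3) \land (\lnot p3 \lor p1 \lor \lnot p2)

\lnot (\lnot p1 \land p2) \leftrightarrow (p3 \lor \lnot \lnot p3)
⇔ (\lnot (\lnot p1 \land p2) \to (p3 \lor \lnot \lnot p3)) \land ((p3 \lor \lnot \lnot p3) \to \lnot (\lnot p1 \land p2))   [eliminate \leftrightarrow]
⇔ (\lnot \lnot (\lnot p1 \land p2) \lor p3 \lor \lnot \lnot p3) \land ((p3 \lor \lnot \lnot p3) \to \lnot (\lnot p1 \land p2))   [eliminate \to]
⇔ (\lnot \lnot (\lnot p1 \land p2) \lor p3 \lor \lnot \lnot p3) \land (\lnot (p3 \lor \lnot \lnot p3) \lor \lnot (\lnot p1 \land p2))   [eliminate \to]
⇔ ((\lnot p1 \land p2) \lor p3 \lor \lnot \lnot p3) \land (\lnot (p3 \lor \lnot \lnot p3) \lor \lnot (\lnot p1 \land p2))   [double negation]
⇔ ((\lnot p1 \land p2) \lor p3 \lor p3) \land (\lnot (p3 \lor \lnot \lnot p3) \lor \lnot (\lnot p1 \land p2))   [double negation]
⇔ ((\lnot p1 \land p2) \lor p3 \lor p3) \land ((\lnot p3 \land \lnot \lnot \lnot p3) \lor \lnot (\lnot p1 \land p2))   [De Morgan]
⇔ ((\lnot p1 \land p2) \lor p3 \lor p3) \land ((\lnot p3 \land \lnot p3) \lor \lnot (\lnot p1 \land p2))   [double negation]
⇔ ((\lnot p1 \land p2) \lor p3 \lor p3) \land ((\lnot p3 \land \lnot p3) \lor \lnot \lnot p1 \lor \lnot p2)   [De Morgan]
⇔ ((\lnot p1 \land p2) \lor p3 \lor p3) \land ((\lnot p3 \land \lnot p3) \lor p1 \lor \lnot p2)   [double negation]
⇔ (\lnot p1 \lor p3 \lor p3) \land (p2 \lor p3 \lor p3) \land (\lnot p3 \lor p1 \lor \lnot p2) \land (\lnot p3 \lor p1 \lor \lnot p2)   [distribute \lor over \land]
⇔ (\lnot p1 \lor p3) \land (p2 \lor p3) \land (\lnot p3 \lor p1 \lor \lnot p2)   [simplify]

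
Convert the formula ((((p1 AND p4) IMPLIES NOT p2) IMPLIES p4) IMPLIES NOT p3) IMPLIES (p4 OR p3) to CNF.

p4 OR p3

((((p1 AND p4) IMPLIES NOT p2) IMPLIES p4) IMPLIES NOT p3) IMPLIES (p4 OR p3)
≡ NOT ((((p1 AND p4) IMPLIES NOT p2) IMPLIES p4) IMPLIES NOT p3) OR p4 OR p3   [eliminate IMPLIES]
≡ NOT (NOT (((p1 AND p4) IMPLIES NOT p2) IMPLIES p4) OR NOT p3) OR p4 OR p3   [eliminate IMPLIES]
≡ NOT (NOT (NOT ((p1 AND p4) IMPLIES NOT p2) OR p4) OR NOT p3) OR p4 OR p3   [eliminate IMPLIES]
≡ NOT (NOT (NOT (NOT (p1 AND p4) OR NOT p2) OR p4) OR NOT p3) OR p4 OR p3   [eliminate IMPLIES]
≡ (NOT NOT (NOT (NOT (p1 AND p4) OR NOT p2) OR p4) AND NOT NOT p3) OR p4 OR p3   [De Morgan]
≡ ((NOT (NOT (p1 AND p4) OR NOT p2) OR p4) AND NOT NOT p3) OR p4 OR p3   [double negation]
≡ (((NOT NOT (p1 AND p4) AND NOT NOT p2) OR p4) AND NOT NOT p3) OR p4 OR p3   [De Morgan]
≡ (((p1 AND p4 AND NOT NOT p2) OR p4) AND NOT NOT p3) OR p4 OR p3   [double negation]
≡ (((p1 AND p4 AND p2) OR p4) AND NOT NOT p3) OR p4 OR p3   [double negation]
≡ (((p1 AND p4 AND p2) OR p4) AND p3) OR p4 OR p3   [double negation]
≡ (p1 OR p4 OR p4 OR p3) AND (p4 OR p4 OR p4 OR p3) AND (p2 OR p4 OR p4 OR p3) AND (p3 OR p4 OR p3)   [distribute OR over AND]
≡ p4 OR p3   [simplify]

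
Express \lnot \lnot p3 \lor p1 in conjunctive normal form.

\lnot \lnot p3 \lor p1
≡ p3 \lor p1   (double negation)

p3 \lor p1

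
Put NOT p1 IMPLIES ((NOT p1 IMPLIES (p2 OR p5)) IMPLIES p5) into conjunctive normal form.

NOT p1 IMPLIES ((NOT p1 IMPLIES (p2 OR p5)) IMPLIES p5)
≡ NOT NOT p1 OR ((NOT p1 IMPLIES (p2 OR p5)) IMPLIES p5)   (eliminate IMPLIES)
≡ NOT NOT p1 OR NOT (NOT p1 IMPLIES (p2 OR p5)) OR p5   (eliminate IMPLIES)
≡ NOT NOT p1 OR NOT (NOT NOT p1 OR p2 OR p5) OR p5   (eliminate IMPLIES)
≡ p1 OR NOT (NOT NOT p1 OR p2 OR p5) OR p5   (double negation)
≡ p1 OR (NOT NOT NOT p1 AND NOT p2 AND NOT p5) OR p5   (De Morgan)
≡ p1 OR (NOT p1 AND NOT p2 AND NOT p5) OR p5   (double negation)
≡ (p1 OR NOT p1 OR p5) AND (p1 OR NOT p2 OR p5) AND (p1 OR NOT p5 OR p5)   (distribute OR over AND)
≡ p1 OR NOT p2 OR p5   (simplify)

p1 OR NOT p2 OR p5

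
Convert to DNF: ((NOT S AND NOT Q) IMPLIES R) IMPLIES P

((NOT S AND NOT Q) IMPLIES R) IMPLIES P
= NOT ((NOT S AND NOT Q) IMPLIES R) OR P   (eliminate IMPLIES)
= NOT (NOT (NOT S AND NOT Q) OR R) OR P   (eliminate IMPLIES)
= (NOT NOT (NOT S AND NOT Q) AND NOT R) OR P   (De Morgan)
= (NOT S AND NOT Q AND NOT R) OR P   (double negation)

(NOT S AND NOT Q AND NOT R) OR P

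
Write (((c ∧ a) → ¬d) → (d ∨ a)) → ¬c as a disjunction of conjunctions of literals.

(((c ∧ a) → ¬d) → (d ∨ a)) → ¬c
≡ ¬(((c ∧ a) → ¬d) → (d ∨ a)) ∨ ¬c   — eliminate →
≡ ¬(¬((c ∧ a) → ¬d) ∨ d ∨ a) ∨ ¬c   — eliminate →
≡ ¬(¬(¬(c ∧ a) ∨ ¬d) ∨ d ∨ a) ∨ ¬c   — eliminate →
≡ (¬¬(¬(c ∧ a) ∨ ¬d) ∧ ¬d ∧ ¬a) ∨ ¬c   — De Morgan
≡ ((¬(c ∧ a) ∨ ¬d) ∧ ¬d ∧ ¬a) ∨ ¬c   — double negation
≡ ((¬c ∨ ¬a ∨ ¬d) ∧ ¬d ∧ ¬a) ∨ ¬c   — De Morgan
≡ (¬c ∧ ¬d ∧ ¬a) ∨ (¬a ∧ ¬d ∧ ¬a) ∨ (¬d ∧ ¬d ∧ ¬a) ∨ ¬c   — distribute ∧ over ∨
≡ (¬a ∧ ¬d) ∨ ¬c   — simplify

(¬a ∧ ¬d) ∨ ¬c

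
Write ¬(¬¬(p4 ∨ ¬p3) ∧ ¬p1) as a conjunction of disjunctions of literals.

(¬p4 ∨ p1) ∧ (p3 ∨ p1)

¬(¬¬(p4 ∨ ¬p3) ∧ ¬p1)
= ¬¬¬(p4 ∨ ¬p3) ∨ ¬¬p1   [De Morgan]
= ¬(p4 ∨ ¬p3) ∨ ¬¬p1   [double negation]
= (¬p4 ∧ ¬¬p3) ∨ ¬¬p1   [De Morgan]
= (¬p4 ∧ p3) ∨ ¬¬p1   [double negation]
= (¬p4 ∧ p3) ∨ p1   [double negation]
= (¬p4 ∨ p1) ∧ (p3 ∨ p1)   [distribute ∨ over ∧]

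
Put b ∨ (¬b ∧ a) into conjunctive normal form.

b ∨ (¬b ∧ a)
⇔ (b ∨ ¬b) ∧ (b ∨ a)
⇔ b ∨ a

b ∨ a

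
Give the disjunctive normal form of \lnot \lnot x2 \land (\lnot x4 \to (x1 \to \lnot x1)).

(x2 \land x4) \lor (x2 \land \lnot x1)

\lnot \lnot x2 \land (\lnot x4 \to (x1 \to \lnot x1))
≡ \lnot \lnot x2 \land (\lnot \lnot x4 \lor (x1 \to \lnot x1))   (eliminate \to)
≡ \lnot \lnot x2 \land (\lnot \lnot x4 \lor \lnot x1 \lor \lnot x1)   (eliminate \to)
≡ x2 \land (\lnot \lnot x4 \lor \lnot x1 \lor \lnot x1)   (double negation)
≡ x2 \land (x4 \lor \lnot x1 \lor \lnot x1)   (double negation)
≡ (x2 \land x4) \lor (x2 \land \lnot x1) \lor (x2 \land \lnot x1)   (distribute \land over \lor)
≡ (x2 \land x4) \lor (x2 \land \lnot x1)   (simplify)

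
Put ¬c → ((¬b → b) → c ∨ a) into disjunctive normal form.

¬c → ((¬b → b) → c ∨ a)
≡ ¬¬c ∨ ((¬b → b) → c ∨ a)   — eliminate →
≡ ¬¬c ∨ ¬(¬b → b) ∨ c ∨ a   — eliminate →
≡ ¬¬c ∨ ¬(¬¬b ∨ b) ∨ c ∨ a   — eliminate →
≡ c ∨ ¬(¬¬b ∨ b) ∨ c ∨ a   — double negation
≡ c ∨ ¬¬¬b ∧ ¬b ∨ c ∨ a   — De Morgan
≡ c ∨ ¬b ∧ ¬b ∨ c ∨ a   — double negation
≡ c ∨ ¬b ∨ a   — simplify

c ∨ ¬b ∨ a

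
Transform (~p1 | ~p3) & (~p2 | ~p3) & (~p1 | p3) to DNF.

(~p1 | ~p3) & (~p2 | ~p3) & (~p1 | p3)
≡ (~p1 & ~p2 & ~p1) | (~p1 & ~p2 & p3) | (~p1 & ~p3 & ~p1) | (~p1 & ~p3 & p3) | (~p3 & ~p2 & ~p1) | (~p3 & ~p2 & p3) | (~p3 & ~p3 & ~p1) | (~p3 & ~p3 & p3)   [distribute & over |]
≡ (~p1 & ~p2) | (~p1 & ~p3)   [simplify]

(~p1 & ~p2) | (~p1 & ~p3)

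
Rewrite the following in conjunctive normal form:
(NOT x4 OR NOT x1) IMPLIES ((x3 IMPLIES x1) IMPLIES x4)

(NOT x4 OR NOT x1) IMPLIES ((x3 IMPLIES x1) IMPLIES x4)
= NOT (NOT x4 OR NOT x1) OR ((x3 IMPLIES x1) IMPLIES x4)   (eliminate IMPLIES)
= NOT (NOT x4 OR NOT x1) OR NOT (x3 IMPLIES x1) OR x4   (eliminate IMPLIES)
= NOT (NOT x4 OR NOT x1) OR NOT (NOT x3 OR x1) OR x4   (eliminate IMPLIES)
= (NOT NOT x4 AND NOT NOT x1) OR NOT (NOT x3 OR x1) OR x4   (De Morgan)
= (x4 AND NOT NOT x1) OR NOT (NOT x3 OR x1) OR x4   (double negation)
= (x4 AND x1) OR NOT (NOT x3 OR x1) OR x4   (double negation)
= (x4 AND x1) OR (NOT NOT x3 AND NOT x1) OR x4   (De Morgan)
= (x4 AND x1) OR (x3 AND NOT x1) OR x4   (double negation)
= (x4 OR x3 OR x4) AND (x4 OR NOT x1 OR x4) AND (x1 OR x3 OR x4) AND (x1 OR NOT x1 OR x4)   (distribute OR over AND)
= (x4 OR x3) AND (x4 OR NOT x1)   (simplify)

(x4 OR x3) AND (x4 OR NOT x1)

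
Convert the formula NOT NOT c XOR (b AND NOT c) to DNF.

NOT NOT c XOR (b AND NOT c)
= (NOT NOT c AND NOT (b AND NOT c)) OR (NOT NOT NOT c AND b AND NOT c)   — expand XOR
= (c AND NOT (b AND NOT c)) OR (NOT NOT NOT c AND b AND NOT c)   — double negation
= (c AND (NOT b OR NOT NOT c)) OR (NOT NOT NOT c AND b AND NOT c)   — De Morgan
= (c AND (NOT b OR c)) OR (NOT NOT NOT c AND b AND NOT c)   — double negation
= (c AND (NOT b OR c)) OR (NOT c AND b AND NOT c)   — double negation
= (c AND NOT b) OR (c AND c) OR (NOT c AND b AND NOT c)   — distribute AND over OR
= c OR (NOT c AND b)   — simplify

c OR (NOT c AND b)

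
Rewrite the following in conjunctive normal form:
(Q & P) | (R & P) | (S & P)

(Q & P) | (R & P) | (S & P)
≡ (Q | R | S) & (Q | R | P) & (Q | P | S) & (Q | P | P) & (P | R | S) & (P | R | P) & (P | P | S) & (P | P | P)   [distribute | over &]
≡ (Q | R | S) & P   [simplify]

(Q | R | S) & P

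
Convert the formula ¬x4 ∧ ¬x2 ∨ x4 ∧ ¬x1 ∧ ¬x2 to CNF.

(¬x4 ∨ ¬x1) ∧ ¬x2

¬x4 ∧ ¬x2 ∨ x4 ∧ ¬x1 ∧ ¬x2
⇔ (¬x4 ∨ x4) ∧ (¬x4 ∨ ¬x1) ∧ (¬x4 ∨ ¬x2) ∧ (¬x2 ∨ x4) ∧ (¬x2 ∨ ¬x1) ∧ (¬x2 ∨ ¬x2)   — distribute ∨ over ∧
⇔ (¬x4 ∨ ¬x1) ∧ ¬x2   — simplify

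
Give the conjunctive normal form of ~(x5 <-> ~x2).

~(x5 <-> ~x2)
= ~((x5 -> ~x2) & (~x2 -> x5))   (eliminate <->)
= ~((~x5 | ~x2) & (~x2 -> x5))   (eliminate ->)
= ~((~x5 | ~x2) & (~~x2 | x5))   (eliminate ->)
= ~(~x5 | ~x2) | ~(~~x2 | x5)   (De Morgan)
= (~~x5 & ~~x2) | ~(~~x2 | x5)   (De Morgan)
= (x5 & ~~x2) | ~(~~x2 | x5)   (double negation)
= (x5 & x2) | ~(~~x2 | x5)   (double negation)
= (x5 & x2) | (~~~x2 & ~x5)   (De Morgan)
= (x5 & x2) | (~x2 & ~x5)   (double negation)
= (x5 | ~x2) & (x5 | ~x5) & (x2 | ~x2) & (x2 | ~x5)   (distribute | over &)
= (x5 | ~x2) & (x2 | ~x5)   (simplify)

(x5 | ~x2) & (x2 | ~x5)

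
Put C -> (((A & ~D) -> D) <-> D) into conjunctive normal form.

C -> (((A & ~D) -> D) <-> D)
= ~C | (((A & ~D) -> D) <-> D)   [eliminate ->]
= ~C | ((((A & ~D) -> D) -> D) & (D -> ((A & ~D) -> D)))   [eliminate <->]
= ~C | ((~((A & ~D) -> D) | D) & (D -> ((A & ~D) -> D)))   [eliminate ->]
= ~C | ((~(~(A & ~D) | D) | D) & (D -> ((A & ~D) -> D)))   [eliminate ->]
= ~C | ((~(~(A & ~D) | D) | D) & (~D | ((A & ~D) -> D)))   [eliminate ->]
= ~C | ((~(~(A & ~D) | D) | D) & (~D | ~(A & ~D) | D))   [eliminate ->]
= ~C | (((~~(A & ~D) & ~D) | D) & (~D | ~(A & ~D) | D))   [De Morgan]
= ~C | (((A & ~D & ~D) | D) & (~D | ~(A & ~D) | D))   [double negation]
= ~C | (((A & ~D & ~D) | D) & (~D | ~A | ~~D | D))   [De Morgan]
= ~C | (((A & ~D & ~D) | D) & (~D | ~A | D | D))   [double negation]
= (~C | A | D) & (~C | ~D | D) & (~C | ~D | D) & (~C | ~D | ~A | D | D)   [distribute | over &]
= ~C | A | D   [simplify]

~C | A | D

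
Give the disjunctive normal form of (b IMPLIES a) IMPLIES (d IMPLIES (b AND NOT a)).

(b IMPLIES a) IMPLIES (d IMPLIES (b AND NOT a))
⇔ NOT (b IMPLIES a) OR (d IMPLIES (b AND NOT a))   — eliminate IMPLIES
⇔ NOT (NOT b OR a) OR (d IMPLIES (b AND NOT a))   — eliminate IMPLIES
⇔ NOT (NOT b OR a) OR NOT d OR (b AND NOT a)   — eliminate IMPLIES
⇔ (NOT NOT b AND NOT a) OR NOT d OR (b AND NOT a)   — De Morgan
⇔ (b AND NOT a) OR NOT d OR (b AND NOT a)   — double negation
⇔ (b AND NOT a) OR NOT d   — simplify

(b AND NOT a) OR NOT d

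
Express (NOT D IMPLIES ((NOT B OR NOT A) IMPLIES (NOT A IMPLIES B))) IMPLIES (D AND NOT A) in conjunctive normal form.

NOT A AND (NOT B OR D)

(NOT D IMPLIES ((NOT B OR NOT A) IMPLIES (NOT A IMPLIES B))) IMPLIES (D AND NOT A)
⇔ NOT (NOT D IMPLIES ((NOT B OR NOT A) IMPLIES (NOT A IMPLIES B))) OR (D AND NOT A)   [eliminate IMPLIES]
⇔ NOT (NOT NOT D OR ((NOT B OR NOT A) IMPLIES (NOT A IMPLIES B))) OR (D AND NOT A)   [eliminate IMPLIES]
⇔ NOT (NOT NOT D OR NOT (NOT B OR NOT A) OR (NOT A IMPLIES B)) OR (D AND NOT A)   [eliminate IMPLIES]
⇔ NOT (NOT NOT D OR NOT (NOT B OR NOT A) OR NOT NOT A OR B) OR (D AND NOT A)   [eliminate IMPLIES]
⇔ (NOT NOT NOT D AND NOT NOT (NOT B OR NOT A) AND NOT NOT NOT A AND NOT B) OR (D AND NOT A)   [De Morgan]
⇔ (NOT D AND NOT NOT (NOT B OR NOT A) AND NOT NOT NOT A AND NOT B) OR (D AND NOT A)   [double negation]
⇔ (NOT D AND (NOT B OR NOT A) AND NOT NOT NOT A AND NOT B) OR (D AND NOT A)   [double negation]
⇔ (NOT D AND (NOT B OR NOT A) AND NOT A AND NOT B) OR (D AND NOT A)   [double negation]
⇔ (NOT D OR D) AND (NOT D OR NOT A) AND (NOT B OR NOT A OR D) AND (NOT B OR NOT A OR NOT A) AND (NOT A OR D) AND (NOT A OR NOT A) AND (NOT B OR D) AND (NOT B OR NOT A)   [distribute OR over AND]
⇔ NOT A AND (NOT B OR D)   [simplify]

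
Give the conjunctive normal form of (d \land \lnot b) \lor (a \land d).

(d \land \lnot b) \lor (a \land d)
≡ (d \lor a) \land (d \lor d) \land (\lnot b \lor a) \land (\lnot b \lor d)   — distribute \lor over \land
≡ d \land (\lnot b \lor a)   — simplify

d \land (\lnot b \lor a)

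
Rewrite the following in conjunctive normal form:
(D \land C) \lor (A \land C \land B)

(D \land C) \lor (A \land C \land B)
≡ (D \lor A) \land (D \lor C) \land (D \lor B) \land (C \lor A) \land (C \lor C) \land (C \lor B)   [distribute \lor over \land]
≡ (D \lor A) \land (D \lor B) \land C   [simplify]

(D \lor A) \land (D \lor B) \land C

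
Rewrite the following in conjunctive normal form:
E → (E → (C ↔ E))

¬E ∨ C

E → (E → (C ↔ E))
≡ ¬E ∨ (E → (C ↔ E))   [eliminate →]
≡ ¬E ∨ ¬E ∨ (C ↔ E)   [eliminate →]
≡ ¬E ∨ ¬E ∨ ((C → E) ∧ (E → C))   [eliminate ↔]
≡ ¬E ∨ ¬E ∨ ((¬C ∨ E) ∧ (E → C))   [eliminate →]
≡ ¬E ∨ ¬E ∨ ((¬C ∨ E) ∧ (¬E ∨ C))   [eliminate →]
≡ (¬E ∨ ¬E ∨ ¬C ∨ E) ∧ (¬E ∨ ¬E ∨ ¬E ∨ C)   [distribute ∨ over ∧]
≡ ¬E ∨ C   [simplify]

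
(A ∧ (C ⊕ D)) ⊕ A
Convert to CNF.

(A ∧ (C ⊕ D)) ⊕ A
≡ ((A ∧ (C ⊕ D)) ∨ A) ∧ ¬(A ∧ (C ⊕ D) ∧ A)   — expand ⊕
≡ ((A ∧ (C ∨ D) ∧ ¬(C ∧ D)) ∨ A) ∧ ¬(A ∧ (C ⊕ D) ∧ A)   — expand ⊕
≡ ((A ∧ (C ∨ D) ∧ ¬(C ∧ D)) ∨ A) ∧ ¬(A ∧ (C ∨ D) ∧ ¬(C ∧ D) ∧ A)   — expand ⊕
≡ ((A ∧ (C ∨ D) ∧ (¬C ∨ ¬D)) ∨ A) ∧ ¬(A ∧ (C ∨ D) ∧ ¬(C ∧ D) ∧ A)   — De Morgan
≡ ((A ∧ (C ∨ D) ∧ (¬C ∨ ¬D)) ∨ A) ∧ (¬A ∨ ¬(C ∨ D) ∨ ¬¬(C ∧ D) ∨ ¬A)   — De Morgan
≡ ((A ∧ (C ∨ D) ∧ (¬C ∨ ¬D)) ∨ A) ∧ (¬A ∨ (¬C ∧ ¬D) ∨ ¬¬(C ∧ D) ∨ ¬A)   — De Morgan
≡ ((A ∧ (C ∨ D) ∧ (¬C ∨ ¬D)) ∨ A) ∧ (¬A ∨ (¬C ∧ ¬D) ∨ (C ∧ D) ∨ ¬A)   — double negation
≡ (A ∨ A) ∧ (C ∨ D ∨ A) ∧ (¬C ∨ ¬D ∨ A) ∧ (¬A ∨ ¬C ∨ C ∨ ¬A) ∧ (¬A ∨ ¬C ∨ D ∨ ¬A) ∧ (¬A ∨ ¬D ∨ C ∨ ¬A) ∧ (¬A ∨ ¬D ∨ D ∨ ¬A)   — distribute ∨ over ∧
≡ A ∧ (¬A ∨ ¬C ∨ D) ∧ (¬A ∨ ¬D ∨ C)   — simplify

A ∧ (¬A ∨ ¬C ∨ D) ∧ (¬A ∨ ¬D ∨ C)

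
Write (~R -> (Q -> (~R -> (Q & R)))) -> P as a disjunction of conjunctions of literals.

(~R -> (Q -> (~R -> (Q & R)))) -> P
≡ ~(~R -> (Q -> (~R -> (Q & R)))) | P   [eliminate ->]
≡ ~(~~R | (Q -> (~R -> (Q & R)))) | P   [eliminate ->]
≡ ~(~~R | ~Q | (~R -> (Q & R))) | P   [eliminate ->]
≡ ~(~~R | ~Q | ~~R | (Q & R)) | P   [eliminate ->]
≡ (~~~R & ~~Q & ~~~R & ~(Q & R)) | P   [De Morgan]
≡ (~R & ~~Q & ~~~R & ~(Q & R)) | P   [double negation]
≡ (~R & Q & ~~~R & ~(Q & R)) | P   [double negation]
≡ (~R & Q & ~R & ~(Q & R)) | P   [double negation]
≡ (~R & Q & ~R & (~Q | ~R)) | P   [De Morgan]
≡ (~R & Q & ~R & ~Q) | (~R & Q & ~R & ~R) | P   [distribute & over |]
≡ (~R & Q) | P   [simplify]

(~R & Q) | P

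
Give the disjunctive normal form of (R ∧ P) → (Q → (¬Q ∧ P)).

¬R ∨ ¬P ∨ ¬Q

(R ∧ P) → (Q → (¬Q ∧ P))
≡ ¬(R ∧ P) ∨ (Q → (¬Q ∧ P))   (eliminate →)
≡ ¬(R ∧ P) ∨ ¬Q ∨ (¬Q ∧ P)   (eliminate →)
≡ ¬R ∨ ¬P ∨ ¬Q ∨ (¬Q ∧ P)   (De Morgan)
≡ ¬R ∨ ¬P ∨ ¬Q   (simplify)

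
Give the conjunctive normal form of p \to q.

\lnot p \lor q

p \to q
≡ \lnot p \lor q   [eliminate \to]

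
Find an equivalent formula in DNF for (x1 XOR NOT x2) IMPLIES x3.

(NOT x1 AND x2) OR (NOT x2 AND x1) OR x3

(x1 XOR NOT x2) IMPLIES x3
= NOT (x1 XOR NOT x2) OR x3
= NOT ((x1 AND NOT NOT x2) OR (NOT x1 AND NOT x2)) OR x3
= (NOT (x1 AND NOT NOT x2) AND NOT (NOT x1 AND NOT x2)) OR x3
= ((NOT x1 OR NOT NOT NOT x2) AND NOT (NOT x1 AND NOT x2)) OR x3
= ((NOT x1 OR NOT x2) AND NOT (NOT x1 AND NOT x2)) OR x3
= ((NOT x1 OR NOT x2) AND (NOT NOT x1 OR NOT NOT x2)) OR x3
= ((NOT x1 OR NOT x2) AND (x1 OR NOT NOT x2)) OR x3
= ((NOT x1 OR NOT x2) AND (x1 OR x2)) OR x3
= (NOT x1 AND x1) OR (NOT x1 AND x2) OR (NOT x2 AND x1) OR (NOT x2 AND x2) OR x3
= (NOT x1 AND x2) OR (NOT x2 AND x1) OR x3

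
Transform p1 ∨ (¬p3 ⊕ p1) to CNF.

p1 ∨ ¬p3

p1 ∨ (¬p3 ⊕ p1)
≡ p1 ∨ ((¬p3 ∨ p1) ∧ ¬(¬p3 ∧ p1))   (expand ⊕)
≡ p1 ∨ ((¬p3 ∨ p1) ∧ (¬¬p3 ∨ ¬p1))   (De Morgan)
≡ p1 ∨ ((¬p3 ∨ p1) ∧ (p3 ∨ ¬p1))   (double negation)
≡ (p1 ∨ ¬p3 ∨ p1) ∧ (p1 ∨ p3 ∨ ¬p1)   (distribute ∨ over ∧)
≡ p1 ∨ ¬p3   (simplify)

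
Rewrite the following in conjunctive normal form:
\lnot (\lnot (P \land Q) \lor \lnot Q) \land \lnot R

P \land Q \land \lnot R

\lnot (\lnot (P \land Q) \lor \lnot Q) \land \lnot R
= \lnot \lnot (P \land Q) \land \lnot \lnot Q \land \lnot R   [De Morgan]
= P \land Q \land \lnot \lnot Q \land \lnot R   [double negation]
= P \land Q \land Q \land \lnot R   [double negation]
= P \land Q \land \lnot R   [simplify]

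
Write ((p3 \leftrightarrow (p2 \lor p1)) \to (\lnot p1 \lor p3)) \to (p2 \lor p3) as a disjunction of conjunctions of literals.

((p3 \leftrightarrow (p2 \lor p1)) \to (\lnot p1 \lor p3)) \to (p2 \lor p3)
= \lnot ((p3 \leftrightarrow (p2 \lor p1)) \to (\lnot p1 \lor p3)) \lor p2 \lor p3   — eliminate \to
= \lnot (\lnot (p3 \leftrightarrow (p2 \lor p1)) \lor \lnot p1 \lor p3) \lor p2 \lor p3   — eliminate \to
= \lnot (\lnot ((p3 \to (p2 \lor p1)) \land ((p2 \lor p1) \to p3)) \lor \lnot p1 \lor p3) \lor p2 \lor p3   — eliminate \leftrightarrow
= \lnot (\lnot ((\lnot p3 \lor p2 \lor p1) \land ((p2 \lor p1) \to p3)) \lor \lnot p1 \lor p3) \lor p2 \lor p3   — eliminate \to
= \lnot (\lnot ((\lnot p3 \lor p2 \lor p1) \land (\lnot (p2 \lor p1) \lor p3)) \lor \lnot p1 \lor p3) \lor p2 \lor p3   — eliminate \to
= (\lnot \lnot ((\lnot p3 \lor p2 \lor p1) \land (\lnot (p2 \lor p1) \lor p3)) \land \lnot \lnot p1 \land \lnot p3) \lor p2 \lor p3   — De Morgan
= ((\lnot p3 \lor p2 \lor p1) \land (\lnot (p2 \lor p1) \lor p3) \land \lnot \lnot p1 \land \lnot p3) \lor p2 \lor p3   — double negation
= ((\lnot p3 \lor p2 \lor p1) \land ((\lnot p2 \land \lnot p1) \lor p3) \land \lnot \lnot p1 \land \lnot p3) \lor p2 \lor p3   — De Morgan
= ((\lnot p3 \lor p2 \lor p1) \land ((\lnot p2 \land \lnot p1) \lor p3) \land p1 \land \lnot p3) \lor p2 \lor p3   — double negation
= (\lnot p3 \land \lnot p2 \land \lnot p1 \land p1 \land \lnot p3) \lor (\lnot p3 \land p3 \land p1 \land \lnot p3) \lor (p2 \land \lnot p2 \land \lnot p1 \land p1 \land \lnot p3) \lor (p2 \land p3 \land p1 \land \lnot p3) \lor (p1 \land \lnot p2 \land \lnot p1 \land p1 \land \lnot p3) \lor (p1 \land p3 \land p1 \land \lnot p3) \lor p2 \lor p3   — distribute \land over \lor
= p2 \lor p3   — simplify

p2 \lor p3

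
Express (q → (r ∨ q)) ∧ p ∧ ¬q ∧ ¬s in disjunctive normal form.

(q → (r ∨ q)) ∧ p ∧ ¬q ∧ ¬s
≡ (¬q ∨ r ∨ q) ∧ p ∧ ¬q ∧ ¬s   [eliminate →]
≡ (¬q ∧ p ∧ ¬q ∧ ¬s) ∨ (r ∧ p ∧ ¬q ∧ ¬s) ∨ (q ∧ p ∧ ¬q ∧ ¬s)   [distribute ∧ over ∨]
≡ ¬q ∧ p ∧ ¬s   [simplify]

¬q ∧ p ∧ ¬s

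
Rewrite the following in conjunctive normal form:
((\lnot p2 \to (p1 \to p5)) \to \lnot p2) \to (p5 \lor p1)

((\lnot p2 \to (p1 \to p5)) \to \lnot p2) \to (p5 \lor p1)
≡ \lnot ((\lnot p2 \to (p1 \to p5)) \to \lnot p2) \lor p5 \lor p1   (eliminate \to)
≡ \lnot (\lnot (\lnot p2 \to (p1 \to p5)) \lor \lnot p2) \lor p5 \lor p1   (eliminate \to)
≡ \lnot (\lnot (\lnot \lnot p2 \lor (p1 \to p5)) \lor \lnot p2) \lor p5 \lor p1   (eliminate \to)
≡ \lnot (\lnot (\lnot \lnot p2 \lor \lnot p1 \lor p5) \lor \lnot p2) \lor p5 \lor p1   (eliminate \to)
≡ (\lnot \lnot (\lnot \lnot p2 \lor \lnot p1 \lor p5) \land \lnot \lnot p2) \lor p5 \lor p1   (De Morgan)
≡ ((\lnot \lnot p2 \lor \lnot p1 \lor p5) \land \lnot \lnot p2) \lor p5 \lor p1   (double negation)
≡ ((p2 \lor \lnot p1 \lor p5) \land \lnot \lnot p2) \lor p5 \lor p1   (double negation)
≡ ((p2 \lor \lnot p1 \lor p5) \land p2) \lor p5 \lor p1   (double negation)
≡ (p2 \lor \lnot p1 \lor p5 \lor p5 \lor p1) \land (p2 \lor p5 \lor p1)   (distribute \lor over \land)
≡ p2 \lor p5 \lor p1   (simplify)

p2 \lor p5 \lor p1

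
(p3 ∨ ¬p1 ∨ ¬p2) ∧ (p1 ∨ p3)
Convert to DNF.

(p3 ∨ ¬p1 ∨ ¬p2) ∧ (p1 ∨ p3)
⇔ (p3 ∧ p1) ∨ (p3 ∧ p3) ∨ (¬p1 ∧ p1) ∨ (¬p1 ∧ p3) ∨ (¬p2 ∧ p1) ∨ (¬p2 ∧ p3)   [distribute ∧ over ∨]
⇔ p3 ∨ (¬p2 ∧ p1)   [simplify]

p3 ∨ (¬p2 ∧ p1)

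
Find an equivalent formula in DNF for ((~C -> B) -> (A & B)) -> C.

((~C -> B) -> (A & B)) -> C
≡ ~((~C -> B) -> (A & B)) | C
≡ ~(~(~C -> B) | (A & B)) | C
≡ ~(~(~~C | B) | (A & B)) | C
≡ (~~(~~C | B) & ~(A & B)) | C
≡ ((~~C | B) & ~(A & B)) | C
≡ ((C | B) & ~(A & B)) | C
≡ ((C | B) & (~A | ~B)) | C
≡ (C & ~A) | (C & ~B) | (B & ~A) | (B & ~B) | C
≡ (B & ~A) | C

(B & ~A) | C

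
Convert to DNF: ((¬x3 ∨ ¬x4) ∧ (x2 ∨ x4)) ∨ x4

(¬x3 ∧ x2) ∨ (¬x4 ∧ x2) ∨ x4

((¬x3 ∨ ¬x4) ∧ (x2 ∨ x4)) ∨ x4
⇔ (¬x3 ∧ x2) ∨ (¬x3 ∧ x4) ∨ (¬x4 ∧ x2) ∨ (¬x4 ∧ x4) ∨ x4   [distribute ∧ over ∨]
⇔ (¬x3 ∧ x2) ∨ (¬x4 ∧ x2) ∨ x4   [simplify]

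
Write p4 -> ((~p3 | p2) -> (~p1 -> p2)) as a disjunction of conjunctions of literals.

~p4 | (p3 & ~p2) | p1 | p2

p4 -> ((~p3 | p2) -> (~p1 -> p2))
≡ ~p4 | ((~p3 | p2) -> (~p1 -> p2))   [eliminate ->]
≡ ~p4 | ~(~p3 | p2) | (~p1 -> p2)   [eliminate ->]
≡ ~p4 | ~(~p3 | p2) | ~~p1 | p2   [eliminate ->]
≡ ~p4 | (~~p3 & ~p2) | ~~p1 | p2   [De Morgan]
≡ ~p4 | (p3 & ~p2) | ~~p1 | p2   [double negation]
≡ ~p4 | (p3 & ~p2) | p1 | p2   [double negation]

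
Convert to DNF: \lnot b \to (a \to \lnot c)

\lnot b \to (a \to \lnot c)
≡ \lnot \lnot b \lor (a \to \lnot c)   — eliminate \to
≡ \lnot \lnot b \lor \lnot a \lor \lnot c   — eliminate \to
≡ b \lor \lnot a \lor \lnot c   — double negation

b \lor \lnot a \lor \lnot c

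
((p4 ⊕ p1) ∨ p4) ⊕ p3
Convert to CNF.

(p4 ∨ p1 ∨ p3) ∧ (¬p1 ∨ p4 ∨ ¬p3) ∧ (¬p4 ∨ ¬p3)

((p4 ⊕ p1) ∨ p4) ⊕ p3
⇔ ((p4 ⊕ p1) ∨ p4 ∨ p3) ∧ ¬(((p4 ⊕ p1) ∨ p4) ∧ p3)
⇔ (((p4 ∨ p1) ∧ ¬(p4 ∧ p1)) ∨ p4 ∨ p3) ∧ ¬(((p4 ⊕ p1) ∨ p4) ∧ p3)
⇔ (((p4 ∨ p1) ∧ ¬(p4 ∧ p1)) ∨ p4 ∨ p3) ∧ ¬((((p4 ∨ p1) ∧ ¬(p4 ∧ p1)) ∨ p4) ∧ p3)
⇔ (((p4 ∨ p1) ∧ (¬p4 ∨ ¬p1)) ∨ p4 ∨ p3) ∧ ¬((((p4 ∨ p1) ∧ ¬(p4 ∧ p1)) ∨ p4) ∧ p3)
⇔ (((p4 ∨ p1) ∧ (¬p4 ∨ ¬p1)) ∨ p4 ∨ p3) ∧ (¬(((p4 ∨ p1) ∧ ¬(p4 ∧ p1)) ∨ p4) ∨ ¬p3)
⇔ (((p4 ∨ p1) ∧ (¬p4 ∨ ¬p1)) ∨ p4 ∨ p3) ∧ ((¬((p4 ∨ p1) ∧ ¬(p4 ∧ p1)) ∧ ¬p4) ∨ ¬p3)
⇔ (((p4 ∨ p1) ∧ (¬p4 ∨ ¬p1)) ∨ p4 ∨ p3) ∧ (((¬(p4 ∨ p1) ∨ ¬¬(p4 ∧ p1)) ∧ ¬p4) ∨ ¬p3)
⇔ (((p4 ∨ p1) ∧ (¬p4 ∨ ¬p1)) ∨ p4 ∨ p3) ∧ ((((¬p4 ∧ ¬p1) ∨ ¬¬(p4 ∧ p1)) ∧ ¬p4) ∨ ¬p3)
⇔ (((p4 ∨ p1) ∧ (¬p4 ∨ ¬p1)) ∨ p4 ∨ p3) ∧ ((((¬p4 ∧ ¬p1) ∨ (p4 ∧ p1)) ∧ ¬p4) ∨ ¬p3)
⇔ (p4 ∨ p1 ∨ p4 ∨ p3) ∧ (¬p4 ∨ ¬p1 ∨ p4 ∨ p3) ∧ (¬p4 ∨ p4 ∨ ¬p3) ∧ (¬p4 ∨ p1 ∨ ¬p3) ∧ (¬p1 ∨ p4 ∨ ¬p3) ∧ (¬p1 ∨ p1 ∨ ¬p3) ∧ (¬p4 ∨ ¬p3)
⇔ (p4 ∨ p1 ∨ p3) ∧ (¬p1 ∨ p4 ∨ ¬p3) ∧ (¬p4 ∨ ¬p3)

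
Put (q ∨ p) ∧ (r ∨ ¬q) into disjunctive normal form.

(q ∧ r) ∨ (p ∧ r) ∨ (p ∧ ¬q)

(q ∨ p) ∧ (r ∨ ¬q)
= (q ∧ r) ∨ (q ∧ ¬q) ∨ (p ∧ r) ∨ (p ∧ ¬q)   [distribute ∧ over ∨]
= (q ∧ r) ∨ (p ∧ r) ∨ (p ∧ ¬q)   [simplify]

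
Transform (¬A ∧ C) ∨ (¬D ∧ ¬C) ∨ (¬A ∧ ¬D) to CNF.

(¬A ∨ ¬D) ∧ (¬A ∨ ¬C) ∧ (C ∨ ¬D)

(¬A ∧ C) ∨ (¬D ∧ ¬C) ∨ (¬A ∧ ¬D)
⇔ (¬A ∨ ¬D ∨ ¬A) ∧ (¬A ∨ ¬D ∨ ¬D) ∧ (¬A ∨ ¬C ∨ ¬A) ∧ (¬A ∨ ¬C ∨ ¬D) ∧ (C ∨ ¬D ∨ ¬A) ∧ (C ∨ ¬D ∨ ¬D) ∧ (C ∨ ¬C ∨ ¬A) ∧ (C ∨ ¬C ∨ ¬D)
⇔ (¬A ∨ ¬D) ∧ (¬A ∨ ¬C) ∧ (C ∨ ¬D)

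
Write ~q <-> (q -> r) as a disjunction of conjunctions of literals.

~q <-> (q -> r)
⇔ (~q -> (q -> r)) & ((q -> r) -> ~q)   [eliminate <->]
⇔ (~~q | (q -> r)) & ((q -> r) -> ~q)   [eliminate ->]
⇔ (~~q | ~q | r) & ((q -> r) -> ~q)   [eliminate ->]
⇔ (~~q | ~q | r) & (~(q -> r) | ~q)   [eliminate ->]
⇔ (~~q | ~q | r) & (~(~q | r) | ~q)   [eliminate ->]
⇔ (q | ~q | r) & (~(~q | r) | ~q)   [double negation]
⇔ (q | ~q | r) & ((~~q & ~r) | ~q)   [De Morgan]
⇔ (q | ~q | r) & ((q & ~r) | ~q)   [double negation]
⇔ (q & q & ~r) | (q & ~q) | (~q & q & ~r) | (~q & ~q) | (r & q & ~r) | (r & ~q)   [distribute & over |]
⇔ (q & ~r) | ~q   [simplify]

(q & ~r) | ~q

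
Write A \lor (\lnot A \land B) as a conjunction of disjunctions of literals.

A \lor B

A \lor (\lnot A \land B)
≡ (A \lor \lnot A) \land (A \lor B)   — distribute \lor over \land
≡ A \lor B   — simplify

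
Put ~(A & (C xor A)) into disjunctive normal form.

~(A & (C xor A))
= ~(A & ((C & ~A) | (~C & A)))   [expand xor]
= ~A | ~((C & ~A) | (~C & A))   [De Morgan]
= ~A | (~(C & ~A) & ~(~C & A))   [De Morgan]
= ~A | ((~C | ~~A) & ~(~C & A))   [De Morgan]
= ~A | ((~C | A) & ~(~C & A))   [double negation]
= ~A | ((~C | A) & (~~C | ~A))   [De Morgan]
= ~A | ((~C | A) & (C | ~A))   [double negation]
= ~A | (~C & C) | (~C & ~A) | (A & C) | (A & ~A)   [distribute & over |]
= ~A | (A & C)   [simplify]

~A | (A & C)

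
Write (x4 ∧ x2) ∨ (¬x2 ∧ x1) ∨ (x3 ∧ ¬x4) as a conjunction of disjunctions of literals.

(x4 ∨ ¬x2 ∨ x3) ∧ (x4 ∨ x1 ∨ x3) ∧ (x2 ∨ x1 ∨ x3) ∧ (x2 ∨ x1 ∨ ¬x4)

(x4 ∧ x2) ∨ (¬x2 ∧ x1) ∨ (x3 ∧ ¬x4)
⇔ (x4 ∨ ¬x2 ∨ x3) ∧ (x4 ∨ ¬x2 ∨ ¬x4) ∧ (x4 ∨ x1 ∨ x3) ∧ (x4 ∨ x1 ∨ ¬x4) ∧ (x2 ∨ ¬x2 ∨ x3) ∧ (x2 ∨ ¬x2 ∨ ¬x4) ∧ (x2 ∨ x1 ∨ x3) ∧ (x2 ∨ x1 ∨ ¬x4)
⇔ (x4 ∨ ¬x2 ∨ x3) ∧ (x4 ∨ x1 ∨ x3) ∧ (x2 ∨ x1 ∨ x3) ∧ (x2 ∨ x1 ∨ ¬x4)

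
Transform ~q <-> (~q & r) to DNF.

~q <-> (~q & r)
⇔ (~q -> (~q & r)) & ((~q & r) -> ~q)   (eliminate <->)
⇔ (~~q | (~q & r)) & ((~q & r) -> ~q)   (eliminate ->)
⇔ (~~q | (~q & r)) & (~(~q & r) | ~q)   (eliminate ->)
⇔ (q | (~q & r)) & (~(~q & r) | ~q)   (double negation)
⇔ (q | (~q & r)) & (~~q | ~r | ~q)   (De Morgan)
⇔ (q | (~q & r)) & (q | ~r | ~q)   (double negation)
⇔ (q & q) | (q & ~r) | (q & ~q) | (~q & r & q) | (~q & r & ~r) | (~q & r & ~q)   (distribute & over |)
⇔ q | (~q & r)   (simplify)

q | (~q & r)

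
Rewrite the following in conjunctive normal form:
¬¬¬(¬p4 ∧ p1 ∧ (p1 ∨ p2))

p4 ∨ ¬p1

¬¬¬(¬p4 ∧ p1 ∧ (p1 ∨ p2))
≡ ¬(¬p4 ∧ p1 ∧ (p1 ∨ p2))   [double negation]
≡ ¬¬p4 ∨ ¬p1 ∨ ¬(p1 ∨ p2)   [De Morgan]
≡ p4 ∨ ¬p1 ∨ ¬(p1 ∨ p2)   [double negation]
≡ p4 ∨ ¬p1 ∨ (¬p1 ∧ ¬p2)   [De Morgan]
≡ (p4 ∨ ¬p1 ∨ ¬p1) ∧ (p4 ∨ ¬p1 ∨ ¬p2)   [distribute ∨ over ∧]
≡ p4 ∨ ¬p1   [simplify]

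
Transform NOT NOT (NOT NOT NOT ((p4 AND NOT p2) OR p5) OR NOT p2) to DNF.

NOT NOT (NOT NOT NOT ((p4 AND NOT p2) OR p5) OR NOT p2)
⇔ NOT NOT NOT ((p4 AND NOT p2) OR p5) OR NOT p2   — double negation
⇔ NOT ((p4 AND NOT p2) OR p5) OR NOT p2   — double negation
⇔ (NOT (p4 AND NOT p2) AND NOT p5) OR NOT p2   — De Morgan
⇔ ((NOT p4 OR NOT NOT p2) AND NOT p5) OR NOT p2   — De Morgan
⇔ ((NOT p4 OR p2) AND NOT p5) OR NOT p2   — double negation
⇔ (NOT p4 AND NOT p5) OR (p2 AND NOT p5) OR NOT p2   — distribute AND over OR

(NOT p4 AND NOT p5) OR (p2 AND NOT p5) OR NOT p2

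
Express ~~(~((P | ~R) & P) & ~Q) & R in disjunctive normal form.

~P & R & ~Q

~~(~((P | ~R) & P) & ~Q) & R
≡ ~((P | ~R) & P) & ~Q & R   — double negation
≡ (~(P | ~R) | ~P) & ~Q & R   — De Morgan
≡ ((~P & ~~R) | ~P) & ~Q & R   — De Morgan
≡ ((~P & R) | ~P) & ~Q & R   — double negation
≡ (~P & R & ~Q & R) | (~P & ~Q & R)   — distribute & over |
≡ ~P & R & ~Q   — simplify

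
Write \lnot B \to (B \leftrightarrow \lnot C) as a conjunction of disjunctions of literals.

\lnot B \to (B \leftrightarrow \lnot C)
≡ \lnot \lnot B \lor (B \leftrightarrow \lnot C)   [eliminate \to]
≡ \lnot \lnot B \lor ((B \to \lnot C) \land (\lnot C \to B))   [eliminate \leftrightarrow]
≡ \lnot \lnot B \lor ((\lnot B \lor \lnot C) \land (\lnot C \to B))   [eliminate \to]
≡ \lnot \lnot B \lor ((\lnot B \lor \lnot C) \land (\lnot \lnot C \lor B))   [eliminate \to]
≡ B \lor ((\lnot B \lor \lnot C) \land (\lnot \lnot C \lor B))   [double negation]
≡ B \lor ((\lnot B \lor \lnot C) \land (C \lor B))   [double negation]
≡ (B \lor \lnot B \lor \lnot C) \land (B \lor C \lor B)   [distribute \lor over \land]
≡ B \lor C   [simplify]

B \lor C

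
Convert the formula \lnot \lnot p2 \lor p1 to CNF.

\lnot \lnot p2 \lor p1
≡ p2 \lor p1   [double negation]

p2 \lor p1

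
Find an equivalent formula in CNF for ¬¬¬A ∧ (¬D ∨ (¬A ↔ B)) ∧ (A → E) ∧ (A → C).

¬A ∧ (¬D ∨ A ∨ B)

¬¬¬A ∧ (¬D ∨ (¬A ↔ B)) ∧ (A → E) ∧ (A → C)
≡ ¬¬¬A ∧ (¬D ∨ ((¬A → B) ∧ (B → ¬A))) ∧ (A → E) ∧ (A → C)   [eliminate ↔]
≡ ¬¬¬A ∧ (¬D ∨ ((¬¬A ∨ B) ∧ (B → ¬A))) ∧ (A → E) ∧ (A → C)   [eliminate →]
≡ ¬¬¬A ∧ (¬D ∨ ((¬¬A ∨ B) ∧ (¬B ∨ ¬A))) ∧ (A → E) ∧ (A → C)   [eliminate →]
≡ ¬¬¬A ∧ (¬D ∨ ((¬¬A ∨ B) ∧ (¬B ∨ ¬A))) ∧ (¬A ∨ E) ∧ (A → C)   [eliminate →]
≡ ¬¬¬A ∧ (¬D ∨ ((¬¬A ∨ B) ∧ (¬B ∨ ¬A))) ∧ (¬A ∨ E) ∧ (¬A ∨ C)   [eliminate →]
≡ ¬A ∧ (¬D ∨ ((¬¬A ∨ B) ∧ (¬B ∨ ¬A))) ∧ (¬A ∨ E) ∧ (¬A ∨ C)   [double negation]
≡ ¬A ∧ (¬D ∨ ((A ∨ B) ∧ (¬B ∨ ¬A))) ∧ (¬A ∨ E) ∧ (¬A ∨ C)   [double negation]
≡ ¬A ∧ (¬D ∨ A ∨ B) ∧ (¬D ∨ ¬B ∨ ¬A) ∧ (¬A ∨ E) ∧ (¬A ∨ C)   [distribute ∨ over ∧]
≡ ¬A ∧ (¬D ∨ A ∨ B)   [simplify]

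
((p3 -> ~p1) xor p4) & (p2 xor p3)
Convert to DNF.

((p3 -> ~p1) xor p4) & (p2 xor p3)
≡ (((p3 -> ~p1) & ~p4) | (~(p3 -> ~p1) & p4)) & (p2 xor p3)   [expand xor]
≡ (((~p3 | ~p1) & ~p4) | (~(p3 -> ~p1) & p4)) & (p2 xor p3)   [eliminate ->]
≡ (((~p3 | ~p1) & ~p4) | (~(~p3 | ~p1) & p4)) & (p2 xor p3)   [eliminate ->]
≡ (((~p3 | ~p1) & ~p4) | (~(~p3 | ~p1) & p4)) & ((p2 & ~p3) | (~p2 & p3))   [expand xor]
≡ (((~p3 | ~p1) & ~p4) | (~~p3 & ~~p1 & p4)) & ((p2 & ~p3) | (~p2 & p3))   [De Morgan]
≡ (((~p3 | ~p1) & ~p4) | (p3 & ~~p1 & p4)) & ((p2 & ~p3) | (~p2 & p3))   [double negation]
≡ (((~p3 | ~p1) & ~p4) | (p3 & p1 & p4)) & ((p2 & ~p3) | (~p2 & p3))   [double negation]
≡ (~p3 & ~p4 & p2 & ~p3) | (~p3 & ~p4 & ~p2 & p3) | (~p1 & ~p4 & p2 & ~p3) | (~p1 & ~p4 & ~p2 & p3) | (p3 & p1 & p4 & p2 & ~p3) | (p3 & p1 & p4 & ~p2 & p3)   [distribute & over |]
≡ (~p3 & ~p4 & p2) | (~p1 & ~p4 & ~p2 & p3) | (p3 & p1 & p4 & ~p2)   [simplify]

(~p3 & ~p4 & p2) | (~p1 & ~p4 & ~p2 & p3) | (p3 & p1 & p4 & ~p2)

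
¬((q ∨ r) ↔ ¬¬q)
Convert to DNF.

r ∧ ¬q

¬((q ∨ r) ↔ ¬¬q)
≡ ¬(((q ∨ r) → ¬¬q) ∧ (¬¬q → (q ∨ r)))   — eliminate ↔
≡ ¬((¬(q ∨ r) ∨ ¬¬q) ∧ (¬¬q → (q ∨ r)))   — eliminate →
≡ ¬((¬(q ∨ r) ∨ ¬¬q) ∧ (¬¬¬q ∨ q ∨ r))   — eliminate →
≡ ¬(¬(q ∨ r) ∨ ¬¬q) ∨ ¬(¬¬¬q ∨ q ∨ r)   — De Morgan
≡ (¬¬(q ∨ r) ∧ ¬¬¬q) ∨ ¬(¬¬¬q ∨ q ∨ r)   — De Morgan
≡ ((q ∨ r) ∧ ¬¬¬q) ∨ ¬(¬¬¬q ∨ q ∨ r)   — double negation
≡ ((q ∨ r) ∧ ¬q) ∨ ¬(¬¬¬q ∨ q ∨ r)   — double negation
≡ ((q ∨ r) ∧ ¬q) ∨ (¬¬¬¬q ∧ ¬q ∧ ¬r)   — De Morgan
≡ ((q ∨ r) ∧ ¬q) ∨ (¬¬q ∧ ¬q ∧ ¬r)   — double negation
≡ ((q ∨ r) ∧ ¬q) ∨ (q ∧ ¬q ∧ ¬r)   — double negation
≡ (q ∧ ¬q) ∨ (r ∧ ¬q) ∨ (q ∧ ¬q ∧ ¬r)   — distribute ∧ over ∨
≡ r ∧ ¬q   — simplify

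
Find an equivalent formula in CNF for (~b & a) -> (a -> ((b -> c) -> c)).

b | ~a | c

(~b & a) -> (a -> ((b -> c) -> c))
= ~(~b & a) | (a -> ((b -> c) -> c))   [eliminate ->]
= ~(~b & a) | ~a | ((b -> c) -> c)   [eliminate ->]
= ~(~b & a) | ~a | ~(b -> c) | c   [eliminate ->]
= ~(~b & a) | ~a | ~(~b | c) | c   [eliminate ->]
= ~~b | ~a | ~a | ~(~b | c) | c   [De Morgan]
= b | ~a | ~a | ~(~b | c) | c   [double negation]
= b | ~a | ~a | (~~b & ~c) | c   [De Morgan]
= b | ~a | ~a | (b & ~c) | c   [double negation]
= (b | ~a | ~a | b | c) & (b | ~a | ~a | ~c | c)   [distribute | over &]
= b | ~a | c   [simplify]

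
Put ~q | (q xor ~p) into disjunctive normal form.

~q | (q & p)

~q | (q xor ~p)
≡ ~q | (q & ~~p) | (~q & ~p)
≡ ~q | (q & p) | (~q & ~p)
≡ ~q | (q & p)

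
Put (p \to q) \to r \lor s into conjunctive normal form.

(p \to q) \to r \lor s
≡ \lnot (p \to q) \lor r \lor s   [eliminate \to]
≡ \lnot (\lnot p \lor q) \lor r \lor s   [eliminate \to]
≡ \lnot \lnot p \land \lnot q \lor r \lor s   [De Morgan]
≡ p \land \lnot q \lor r \lor s   [double negation]
≡ (p \lor r \lor s) \land (\lnot q \lor r \lor s)   [distribute \lor over \land]

(p \lor r \lor s) \land (\lnot q \lor r \lor s)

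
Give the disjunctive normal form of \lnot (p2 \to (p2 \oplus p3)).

\lnot (p2 \to (p2 \oplus p3))
⇔ \lnot (\lnot p2 \lor (p2 \oplus p3))   [eliminate \to]
⇔ \lnot (\lnot p2 \lor (p2 \land \lnot p3) \lor (\lnot p2 \land p3))   [expand \oplus]
⇔ \lnot \lnot p2 \land \lnot (p2 \land \lnot p3) \land \lnot (\lnot p2 \land p3)   [De Morgan]
⇔ p2 \land \lnot (p2 \land \lnot p3) \land \lnot (\lnot p2 \land p3)   [double negation]
⇔ p2 \land (\lnot p2 \lor \lnot \lnot p3) \land \lnot (\lnot p2 \land p3)   [De Morgan]
⇔ p2 \land (\lnot p2 \lor p3) \land \lnot (\lnot p2 \land p3)   [double negation]
⇔ p2 \land (\lnot p2 \lor p3) \land (\lnot \lnot p2 \lor \lnot p3)   [De Morgan]
⇔ p2 \land (\lnot p2 \lor p3) \land (p2 \lor \lnot p3)   [double negation]
⇔ (p2 \land \lnot p2 \land p2) \lor (p2 \land \lnot p2 \land \lnot p3) \lor (p2 \land p3 \land p2) \lor (p2 \land p3 \land \lnot p3)   [distribute \land over \lor]
⇔ p2 \land p3   [simplify]

p2 \land p3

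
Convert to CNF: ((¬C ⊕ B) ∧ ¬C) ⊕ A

(C ∨ ¬B ∨ A) ∧ (¬C ∨ A) ∧ (C ∨ B ∨ ¬A)

((¬C ⊕ B) ∧ ¬C) ⊕ A
⇔ (((¬C ⊕ B) ∧ ¬C) ∨ A) ∧ ¬((¬C ⊕ B) ∧ ¬C ∧ A)
⇔ (((¬C ∨ B) ∧ ¬(¬C ∧ B) ∧ ¬C) ∨ A) ∧ ¬((¬C ⊕ B) ∧ ¬C ∧ A)
⇔ (((¬C ∨ B) ∧ ¬(¬C ∧ B) ∧ ¬C) ∨ A) ∧ ¬((¬C ∨ B) ∧ ¬(¬C ∧ B) ∧ ¬C ∧ A)
⇔ (((¬C ∨ B) ∧ (¬¬C ∨ ¬B) ∧ ¬C) ∨ A) ∧ ¬((¬C ∨ B) ∧ ¬(¬C ∧ B) ∧ ¬C ∧ A)
⇔ (((¬C ∨ B) ∧ (C ∨ ¬B) ∧ ¬C) ∨ A) ∧ ¬((¬C ∨ B) ∧ ¬(¬C ∧ B) ∧ ¬C ∧ A)
⇔ (((¬C ∨ B) ∧ (C ∨ ¬B) ∧ ¬C) ∨ A) ∧ (¬(¬C ∨ B) ∨ ¬¬(¬C ∧ B) ∨ ¬¬C ∨ ¬A)
⇔ (((¬C ∨ B) ∧ (C ∨ ¬B) ∧ ¬C) ∨ A) ∧ ((¬¬C ∧ ¬B) ∨ ¬¬(¬C ∧ B) ∨ ¬¬C ∨ ¬A)
⇔ (((¬C ∨ B) ∧ (C ∨ ¬B) ∧ ¬C) ∨ A) ∧ ((C ∧ ¬B) ∨ ¬¬(¬C ∧ B) ∨ ¬¬C ∨ ¬A)
⇔ (((¬C ∨ B) ∧ (C ∨ ¬B) ∧ ¬C) ∨ A) ∧ ((C ∧ ¬B) ∨ (¬C ∧ B) ∨ ¬¬C ∨ ¬A)
⇔ (((¬C ∨ B) ∧ (C ∨ ¬B) ∧ ¬C) ∨ A) ∧ ((C ∧ ¬B) ∨ (¬C ∧ B) ∨ C ∨ ¬A)
⇔ (¬C ∨ B ∨ A) ∧ (C ∨ ¬B ∨ A) ∧ (¬C ∨ A) ∧ (C ∨ ¬C ∨ C ∨ ¬A) ∧ (C ∨ B ∨ C ∨ ¬A) ∧ (¬B ∨ ¬C ∨ C ∨ ¬A) ∧ (¬B ∨ B ∨ C ∨ ¬A)
⇔ (C ∨ ¬B ∨ A) ∧ (¬C ∨ A) ∧ (C ∨ B ∨ ¬A)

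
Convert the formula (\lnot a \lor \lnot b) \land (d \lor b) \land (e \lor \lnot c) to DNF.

(\lnot a \lor \lnot b) \land (d \lor b) \land (e \lor \lnot c)
≡ (\lnot a \land d \land e) \lor (\lnot a \land d \land \lnot c) \lor (\lnot a \land b \land e) \lor (\lnot a \land b \land \lnot c) \lor (\lnot b \land d \land e) \lor (\lnot b \land d \land \lnot c) \lor (\lnot b \land b \land e) \lor (\lnot b \land b \land \lnot c)   [distribute \land over \lor]
≡ (\lnot a \land d \land e) \lor (\lnot a \land d \land \lnot c) \lor (\lnot a \land b \land e) \lor (\lnot a \land b \land \lnot c) \lor (\lnot b \land d \land e) \lor (\lnot b \land d \land \lnot c)   [simplify]

(\lnot a \land d \land e) \lor (\lnot a \land d \land \lnot c) \lor (\lnot a \land b \land e) \lor (\lnot a \land b \land \lnot c) \lor (\lnot b \land d \land e) \lor (\lnot b \land d \land \lnot c)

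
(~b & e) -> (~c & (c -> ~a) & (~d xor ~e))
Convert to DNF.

b | ~e | (~c & ~d & e)

(~b & e) -> (~c & (c -> ~a) & (~d xor ~e))
≡ ~(~b & e) | (~c & (c -> ~a) & (~d xor ~e))
≡ ~(~b & e) | (~c & (~c | ~a) & (~d xor ~e))
≡ ~(~b & e) | (~c & (~c | ~a) & ((~d & ~~e) | (~~d & ~e)))
≡ ~~b | ~e | (~c & (~c | ~a) & ((~d & ~~e) | (~~d & ~e)))
≡ b | ~e | (~c & (~c | ~a) & ((~d & ~~e) | (~~d & ~e)))
≡ b | ~e | (~c & (~c | ~a) & ((~d & e) | (~~d & ~e)))
≡ b | ~e | (~c & (~c | ~a) & ((~d & e) | (d & ~e)))
≡ b | ~e | (~c & ~c & ~d & e) | (~c & ~c & d & ~e) | (~c & ~a & ~d & e) | (~c & ~a & d & ~e)
≡ b | ~e | (~c & ~d & e)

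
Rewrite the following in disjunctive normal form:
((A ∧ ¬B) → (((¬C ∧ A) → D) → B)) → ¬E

((A ∧ ¬B) → (((¬C ∧ A) → D) → B)) → ¬E
= ¬((A ∧ ¬B) → (((¬C ∧ A) → D) → B)) ∨ ¬E   — eliminate →
= ¬(¬(A ∧ ¬B) ∨ (((¬C ∧ A) → D) → B)) ∨ ¬E   — eliminate →
= ¬(¬(A ∧ ¬B) ∨ ¬((¬C ∧ A) → D) ∨ B) ∨ ¬E   — eliminate →
= ¬(¬(A ∧ ¬B) ∨ ¬(¬(¬C ∧ A) ∨ D) ∨ B) ∨ ¬E   — eliminate →
= (¬¬(A ∧ ¬B) ∧ ¬¬(¬(¬C ∧ A) ∨ D) ∧ ¬B) ∨ ¬E   — De Morgan
= (A ∧ ¬B ∧ ¬¬(¬(¬C ∧ A) ∨ D) ∧ ¬B) ∨ ¬E   — double negation
= (A ∧ ¬B ∧ (¬(¬C ∧ A) ∨ D) ∧ ¬B) ∨ ¬E   — double negation
= (A ∧ ¬B ∧ (¬¬C ∨ ¬A ∨ D) ∧ ¬B) ∨ ¬E   — De Morgan
= (A ∧ ¬B ∧ (C ∨ ¬A ∨ D) ∧ ¬B) ∨ ¬E   — double negation
= (A ∧ ¬B ∧ C ∧ ¬B) ∨ (A ∧ ¬B ∧ ¬A ∧ ¬B) ∨ (A ∧ ¬B ∧ D ∧ ¬B) ∨ ¬E   — distribute ∧ over ∨
= (A ∧ ¬B ∧ C) ∨ (A ∧ ¬B ∧ D) ∨ ¬E   — simplify

(A ∧ ¬B ∧ C) ∨ (A ∧ ¬B ∧ D) ∨ ¬E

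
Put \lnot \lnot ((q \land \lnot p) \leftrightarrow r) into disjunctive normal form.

(\lnot q \land \lnot r) \lor (p \land \lnot r) \lor (r \land q \land \lnot p)

\lnot \lnot ((q \land \lnot p) \leftrightarrow r)
≡ \lnot \lnot (((q \land \lnot p) \to r) \land (r \to (q \land \lnot p)))   [eliminate \leftrightarrow]
≡ \lnot \lnot ((\lnot (q \land \lnot p) \lor r) \land (r \to (q \land \lnot p)))   [eliminate \to]
≡ \lnot \lnot ((\lnot (q \land \lnot p) \lor r) \land (\lnot r \lor (q \land \lnot p)))   [eliminate \to]
≡ (\lnot (q \land \lnot p) \lor r) \land (\lnot r \lor (q \land \lnot p))   [double negation]
≡ (\lnot q \lor \lnot \lnot p \lor r) \land (\lnot r \lor (q \land \lnot p))   [De Morgan]
≡ (\lnot q \lor p \lor r) \land (\lnot r \lor (q \land \lnot p))   [double negation]
≡ (\lnot q \land \lnot r) \lor (\lnot q \land q \land \lnot p) \lor (p \land \lnot r) \lor (p \land q \land \lnot p) \lor (r \land \lnot r) \lor (r \land q \land \lnot p)   [distribute \land over \lor]
≡ (\lnot q \land \lnot r) \lor (p \land \lnot r) \lor (r \land q \land \lnot p)   [simplify]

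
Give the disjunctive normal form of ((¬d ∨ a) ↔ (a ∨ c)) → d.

((¬d ∨ a) ↔ (a ∨ c)) → d
⇔ ¬((¬d ∨ a) ↔ (a ∨ c)) ∨ d   [eliminate →]
⇔ ¬(((¬d ∨ a) → (a ∨ c)) ∧ ((a ∨ c) → (¬d ∨ a))) ∨ d   [eliminate ↔]
⇔ ¬((¬(¬d ∨ a) ∨ a ∨ c) ∧ ((a ∨ c) → (¬d ∨ a))) ∨ d   [eliminate →]
⇔ ¬((¬(¬d ∨ a) ∨ a ∨ c) ∧ (¬(a ∨ c) ∨ ¬d ∨ a)) ∨ d   [eliminate →]
⇔ ¬(¬(¬d ∨ a) ∨ a ∨ c) ∨ ¬(¬(a ∨ c) ∨ ¬d ∨ a) ∨ d   [De Morgan]
⇔ (¬¬(¬d ∨ a) ∧ ¬a ∧ ¬c) ∨ ¬(¬(a ∨ c) ∨ ¬d ∨ a) ∨ d   [De Morgan]
⇔ ((¬d ∨ a) ∧ ¬a ∧ ¬c) ∨ ¬(¬(a ∨ c) ∨ ¬d ∨ a) ∨ d   [double negation]
⇔ ((¬d ∨ a) ∧ ¬a ∧ ¬c) ∨ (¬¬(a ∨ c) ∧ ¬¬d ∧ ¬a) ∨ d   [De Morgan]
⇔ ((¬d ∨ a) ∧ ¬a ∧ ¬c) ∨ ((a ∨ c) ∧ ¬¬d ∧ ¬a) ∨ d   [double negation]
⇔ ((¬d ∨ a) ∧ ¬a ∧ ¬c) ∨ ((a ∨ c) ∧ d ∧ ¬a) ∨ d   [double negation]
⇔ (¬d ∧ ¬a ∧ ¬c) ∨ (a ∧ ¬a ∧ ¬c) ∨ (a ∧ d ∧ ¬a) ∨ (c ∧ d ∧ ¬a) ∨ d   [distribute ∧ over ∨]
⇔ (¬d ∧ ¬a ∧ ¬c) ∨ d   [simplify]

(¬d ∧ ¬a ∧ ¬c) ∨ d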